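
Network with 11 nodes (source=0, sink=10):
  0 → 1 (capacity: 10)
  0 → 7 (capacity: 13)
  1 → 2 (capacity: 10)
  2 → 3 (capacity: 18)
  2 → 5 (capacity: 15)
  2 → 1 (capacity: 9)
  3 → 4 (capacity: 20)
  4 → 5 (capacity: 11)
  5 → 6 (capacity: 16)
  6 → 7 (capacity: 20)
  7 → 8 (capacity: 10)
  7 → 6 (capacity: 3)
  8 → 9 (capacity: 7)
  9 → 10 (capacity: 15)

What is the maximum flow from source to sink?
Maximum flow = 7

Max flow: 7

Flow assignment:
  0 → 1: 7/10
  1 → 2: 7/10
  2 → 5: 7/15
  5 → 6: 7/16
  6 → 7: 7/20
  7 → 8: 7/10
  8 → 9: 7/7
  9 → 10: 7/15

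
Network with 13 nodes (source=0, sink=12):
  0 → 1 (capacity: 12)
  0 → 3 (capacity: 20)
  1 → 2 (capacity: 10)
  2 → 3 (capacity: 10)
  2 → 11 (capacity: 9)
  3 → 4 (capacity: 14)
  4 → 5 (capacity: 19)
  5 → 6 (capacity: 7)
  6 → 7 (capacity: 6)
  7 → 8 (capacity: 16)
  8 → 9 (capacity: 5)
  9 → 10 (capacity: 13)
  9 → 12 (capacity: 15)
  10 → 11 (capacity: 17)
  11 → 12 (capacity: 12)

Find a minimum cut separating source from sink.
Min cut value = 14, edges: (2,11), (8,9)

Min cut value: 14
Partition: S = [0, 1, 2, 3, 4, 5, 6, 7, 8], T = [9, 10, 11, 12]
Cut edges: (2,11), (8,9)

By max-flow min-cut theorem, max flow = min cut = 14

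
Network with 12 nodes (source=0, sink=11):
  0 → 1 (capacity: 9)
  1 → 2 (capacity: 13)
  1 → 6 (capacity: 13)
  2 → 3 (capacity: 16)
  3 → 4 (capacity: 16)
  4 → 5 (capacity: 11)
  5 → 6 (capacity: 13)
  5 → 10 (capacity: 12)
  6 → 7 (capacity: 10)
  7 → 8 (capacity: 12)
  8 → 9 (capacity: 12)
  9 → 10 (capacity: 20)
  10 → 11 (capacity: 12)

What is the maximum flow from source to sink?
Maximum flow = 9

Max flow: 9

Flow assignment:
  0 → 1: 9/9
  1 → 2: 9/13
  2 → 3: 9/16
  3 → 4: 9/16
  4 → 5: 9/11
  5 → 10: 9/12
  10 → 11: 9/12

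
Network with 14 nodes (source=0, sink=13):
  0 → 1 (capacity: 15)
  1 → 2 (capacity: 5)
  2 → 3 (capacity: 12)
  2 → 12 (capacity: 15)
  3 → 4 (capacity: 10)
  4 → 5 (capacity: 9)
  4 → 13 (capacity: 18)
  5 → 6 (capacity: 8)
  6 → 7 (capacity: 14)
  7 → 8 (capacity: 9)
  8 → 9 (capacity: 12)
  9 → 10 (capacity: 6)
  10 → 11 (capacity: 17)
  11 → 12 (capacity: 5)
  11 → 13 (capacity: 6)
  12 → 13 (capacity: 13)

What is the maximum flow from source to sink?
Maximum flow = 5

Max flow: 5

Flow assignment:
  0 → 1: 5/15
  1 → 2: 5/5
  2 → 12: 5/15
  12 → 13: 5/13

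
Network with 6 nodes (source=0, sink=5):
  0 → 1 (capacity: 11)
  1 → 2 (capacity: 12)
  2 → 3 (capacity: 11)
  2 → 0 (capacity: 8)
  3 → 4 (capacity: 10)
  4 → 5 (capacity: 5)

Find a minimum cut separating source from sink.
Min cut value = 5, edges: (4,5)

Min cut value: 5
Partition: S = [0, 1, 2, 3, 4], T = [5]
Cut edges: (4,5)

By max-flow min-cut theorem, max flow = min cut = 5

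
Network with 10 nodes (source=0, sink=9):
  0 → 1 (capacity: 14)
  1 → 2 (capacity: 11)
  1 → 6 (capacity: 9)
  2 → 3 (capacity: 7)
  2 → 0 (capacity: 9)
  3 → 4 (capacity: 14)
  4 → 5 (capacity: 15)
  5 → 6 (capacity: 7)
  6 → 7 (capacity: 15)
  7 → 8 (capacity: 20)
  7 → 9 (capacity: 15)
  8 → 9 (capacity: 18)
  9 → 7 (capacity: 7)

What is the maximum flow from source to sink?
Maximum flow = 14

Max flow: 14

Flow assignment:
  0 → 1: 14/14
  1 → 2: 5/11
  1 → 6: 9/9
  2 → 3: 5/7
  3 → 4: 5/14
  4 → 5: 5/15
  5 → 6: 5/7
  6 → 7: 14/15
  7 → 9: 14/15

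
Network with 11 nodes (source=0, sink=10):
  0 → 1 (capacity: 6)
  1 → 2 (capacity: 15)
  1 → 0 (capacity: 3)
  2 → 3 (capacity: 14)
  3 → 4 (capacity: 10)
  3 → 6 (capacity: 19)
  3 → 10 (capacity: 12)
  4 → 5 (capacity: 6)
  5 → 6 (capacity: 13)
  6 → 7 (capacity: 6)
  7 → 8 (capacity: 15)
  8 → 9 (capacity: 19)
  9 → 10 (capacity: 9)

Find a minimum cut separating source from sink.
Min cut value = 6, edges: (0,1)

Min cut value: 6
Partition: S = [0], T = [1, 2, 3, 4, 5, 6, 7, 8, 9, 10]
Cut edges: (0,1)

By max-flow min-cut theorem, max flow = min cut = 6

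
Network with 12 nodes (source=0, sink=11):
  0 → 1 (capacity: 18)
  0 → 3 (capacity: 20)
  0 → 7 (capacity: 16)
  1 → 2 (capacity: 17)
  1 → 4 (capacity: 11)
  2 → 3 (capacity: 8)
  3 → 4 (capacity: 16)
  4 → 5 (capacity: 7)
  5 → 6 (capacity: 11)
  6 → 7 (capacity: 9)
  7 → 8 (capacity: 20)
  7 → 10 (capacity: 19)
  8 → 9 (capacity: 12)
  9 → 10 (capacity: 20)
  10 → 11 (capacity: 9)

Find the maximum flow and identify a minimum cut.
Max flow = 9, Min cut edges: (10,11)

Maximum flow: 9
Minimum cut: (10,11)
Partition: S = [0, 1, 2, 3, 4, 5, 6, 7, 8, 9, 10], T = [11]

Max-flow min-cut theorem verified: both equal 9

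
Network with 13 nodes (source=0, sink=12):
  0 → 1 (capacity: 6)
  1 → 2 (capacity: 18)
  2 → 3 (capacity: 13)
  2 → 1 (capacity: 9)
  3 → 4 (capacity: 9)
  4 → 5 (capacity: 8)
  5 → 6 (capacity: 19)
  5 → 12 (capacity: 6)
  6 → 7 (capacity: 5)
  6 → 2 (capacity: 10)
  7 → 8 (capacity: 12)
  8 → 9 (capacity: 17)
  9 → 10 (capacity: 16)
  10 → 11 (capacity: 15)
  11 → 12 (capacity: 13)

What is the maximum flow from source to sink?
Maximum flow = 6

Max flow: 6

Flow assignment:
  0 → 1: 6/6
  1 → 2: 6/18
  2 → 3: 6/13
  3 → 4: 6/9
  4 → 5: 6/8
  5 → 12: 6/6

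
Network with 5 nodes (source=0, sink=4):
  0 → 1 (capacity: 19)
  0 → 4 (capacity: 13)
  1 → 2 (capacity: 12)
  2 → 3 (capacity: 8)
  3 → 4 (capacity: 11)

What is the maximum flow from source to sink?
Maximum flow = 21

Max flow: 21

Flow assignment:
  0 → 1: 8/19
  0 → 4: 13/13
  1 → 2: 8/12
  2 → 3: 8/8
  3 → 4: 8/11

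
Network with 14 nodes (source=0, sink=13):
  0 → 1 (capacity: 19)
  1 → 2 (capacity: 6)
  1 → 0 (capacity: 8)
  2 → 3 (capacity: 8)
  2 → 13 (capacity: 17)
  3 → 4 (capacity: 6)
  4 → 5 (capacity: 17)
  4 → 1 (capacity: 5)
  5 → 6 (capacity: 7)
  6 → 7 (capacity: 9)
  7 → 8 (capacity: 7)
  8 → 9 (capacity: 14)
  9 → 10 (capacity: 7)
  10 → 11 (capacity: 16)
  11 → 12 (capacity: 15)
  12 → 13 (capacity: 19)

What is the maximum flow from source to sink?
Maximum flow = 6

Max flow: 6

Flow assignment:
  0 → 1: 6/19
  1 → 2: 6/6
  2 → 13: 6/17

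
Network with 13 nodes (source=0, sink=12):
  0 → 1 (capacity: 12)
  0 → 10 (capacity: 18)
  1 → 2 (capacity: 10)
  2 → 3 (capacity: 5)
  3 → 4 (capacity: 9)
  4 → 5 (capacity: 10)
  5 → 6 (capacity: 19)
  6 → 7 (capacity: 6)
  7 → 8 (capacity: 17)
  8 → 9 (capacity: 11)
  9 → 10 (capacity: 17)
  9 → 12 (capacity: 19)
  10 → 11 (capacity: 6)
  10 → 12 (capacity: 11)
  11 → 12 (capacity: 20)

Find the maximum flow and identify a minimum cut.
Max flow = 22, Min cut edges: (2,3), (10,11), (10,12)

Maximum flow: 22
Minimum cut: (2,3), (10,11), (10,12)
Partition: S = [0, 1, 2, 10], T = [3, 4, 5, 6, 7, 8, 9, 11, 12]

Max-flow min-cut theorem verified: both equal 22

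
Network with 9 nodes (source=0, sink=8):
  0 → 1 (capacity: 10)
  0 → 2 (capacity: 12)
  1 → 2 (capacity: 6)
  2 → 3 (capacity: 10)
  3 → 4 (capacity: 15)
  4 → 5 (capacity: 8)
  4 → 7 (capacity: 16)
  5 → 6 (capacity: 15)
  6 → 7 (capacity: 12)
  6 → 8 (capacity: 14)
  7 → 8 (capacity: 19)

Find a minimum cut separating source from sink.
Min cut value = 10, edges: (2,3)

Min cut value: 10
Partition: S = [0, 1, 2], T = [3, 4, 5, 6, 7, 8]
Cut edges: (2,3)

By max-flow min-cut theorem, max flow = min cut = 10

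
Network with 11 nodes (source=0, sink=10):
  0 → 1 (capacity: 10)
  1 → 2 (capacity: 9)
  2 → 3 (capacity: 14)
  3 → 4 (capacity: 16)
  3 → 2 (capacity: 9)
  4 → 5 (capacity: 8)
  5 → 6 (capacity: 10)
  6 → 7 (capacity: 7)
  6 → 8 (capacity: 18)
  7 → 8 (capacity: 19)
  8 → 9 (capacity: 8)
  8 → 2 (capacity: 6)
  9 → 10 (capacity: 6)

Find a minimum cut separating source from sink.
Min cut value = 6, edges: (9,10)

Min cut value: 6
Partition: S = [0, 1, 2, 3, 4, 5, 6, 7, 8, 9], T = [10]
Cut edges: (9,10)

By max-flow min-cut theorem, max flow = min cut = 6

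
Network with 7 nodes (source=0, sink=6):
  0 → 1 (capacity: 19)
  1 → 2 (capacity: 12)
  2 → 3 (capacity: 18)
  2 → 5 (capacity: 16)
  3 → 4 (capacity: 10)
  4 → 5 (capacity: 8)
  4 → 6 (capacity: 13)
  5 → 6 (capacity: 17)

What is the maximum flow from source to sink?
Maximum flow = 12

Max flow: 12

Flow assignment:
  0 → 1: 12/19
  1 → 2: 12/12
  2 → 5: 12/16
  5 → 6: 12/17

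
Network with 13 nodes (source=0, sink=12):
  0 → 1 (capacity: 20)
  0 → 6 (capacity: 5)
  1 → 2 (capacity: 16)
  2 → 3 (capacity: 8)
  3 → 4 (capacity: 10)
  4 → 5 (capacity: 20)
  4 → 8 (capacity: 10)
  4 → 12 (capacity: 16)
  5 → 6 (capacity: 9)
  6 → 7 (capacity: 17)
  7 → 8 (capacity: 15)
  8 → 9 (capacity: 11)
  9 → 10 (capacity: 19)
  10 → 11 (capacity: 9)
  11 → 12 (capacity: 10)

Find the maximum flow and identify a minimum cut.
Max flow = 13, Min cut edges: (0,6), (2,3)

Maximum flow: 13
Minimum cut: (0,6), (2,3)
Partition: S = [0, 1, 2], T = [3, 4, 5, 6, 7, 8, 9, 10, 11, 12]

Max-flow min-cut theorem verified: both equal 13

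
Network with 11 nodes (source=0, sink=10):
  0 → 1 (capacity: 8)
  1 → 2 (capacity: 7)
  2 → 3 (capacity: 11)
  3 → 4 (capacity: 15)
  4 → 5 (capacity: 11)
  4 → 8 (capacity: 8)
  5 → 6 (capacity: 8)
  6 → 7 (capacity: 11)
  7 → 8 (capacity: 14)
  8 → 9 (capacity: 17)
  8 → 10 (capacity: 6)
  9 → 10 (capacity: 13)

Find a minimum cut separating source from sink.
Min cut value = 7, edges: (1,2)

Min cut value: 7
Partition: S = [0, 1], T = [2, 3, 4, 5, 6, 7, 8, 9, 10]
Cut edges: (1,2)

By max-flow min-cut theorem, max flow = min cut = 7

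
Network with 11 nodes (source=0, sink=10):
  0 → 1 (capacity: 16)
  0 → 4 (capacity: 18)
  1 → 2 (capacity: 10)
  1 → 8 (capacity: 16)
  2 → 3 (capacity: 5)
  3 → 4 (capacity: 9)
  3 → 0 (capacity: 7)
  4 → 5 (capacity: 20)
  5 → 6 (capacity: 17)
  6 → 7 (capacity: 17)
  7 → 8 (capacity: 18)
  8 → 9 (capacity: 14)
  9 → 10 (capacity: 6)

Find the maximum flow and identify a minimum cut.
Max flow = 6, Min cut edges: (9,10)

Maximum flow: 6
Minimum cut: (9,10)
Partition: S = [0, 1, 2, 3, 4, 5, 6, 7, 8, 9], T = [10]

Max-flow min-cut theorem verified: both equal 6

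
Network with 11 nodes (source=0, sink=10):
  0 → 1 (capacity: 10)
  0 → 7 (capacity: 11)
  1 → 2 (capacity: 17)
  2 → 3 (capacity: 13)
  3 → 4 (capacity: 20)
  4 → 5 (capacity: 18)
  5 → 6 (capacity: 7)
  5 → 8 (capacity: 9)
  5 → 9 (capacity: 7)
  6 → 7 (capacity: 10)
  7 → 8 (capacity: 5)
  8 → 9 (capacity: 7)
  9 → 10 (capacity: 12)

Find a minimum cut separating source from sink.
Min cut value = 12, edges: (9,10)

Min cut value: 12
Partition: S = [0, 1, 2, 3, 4, 5, 6, 7, 8, 9], T = [10]
Cut edges: (9,10)

By max-flow min-cut theorem, max flow = min cut = 12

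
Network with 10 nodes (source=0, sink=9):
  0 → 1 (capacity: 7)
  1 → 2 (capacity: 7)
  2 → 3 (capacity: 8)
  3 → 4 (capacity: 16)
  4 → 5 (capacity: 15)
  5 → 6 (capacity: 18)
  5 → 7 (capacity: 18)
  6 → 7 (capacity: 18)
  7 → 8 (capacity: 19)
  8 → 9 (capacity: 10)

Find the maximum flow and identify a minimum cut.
Max flow = 7, Min cut edges: (1,2)

Maximum flow: 7
Minimum cut: (1,2)
Partition: S = [0, 1], T = [2, 3, 4, 5, 6, 7, 8, 9]

Max-flow min-cut theorem verified: both equal 7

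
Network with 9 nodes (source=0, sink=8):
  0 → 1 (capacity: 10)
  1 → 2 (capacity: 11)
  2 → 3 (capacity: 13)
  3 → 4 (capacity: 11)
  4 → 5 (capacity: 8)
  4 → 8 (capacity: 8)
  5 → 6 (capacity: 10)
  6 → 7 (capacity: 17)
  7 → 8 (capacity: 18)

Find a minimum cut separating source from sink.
Min cut value = 10, edges: (0,1)

Min cut value: 10
Partition: S = [0], T = [1, 2, 3, 4, 5, 6, 7, 8]
Cut edges: (0,1)

By max-flow min-cut theorem, max flow = min cut = 10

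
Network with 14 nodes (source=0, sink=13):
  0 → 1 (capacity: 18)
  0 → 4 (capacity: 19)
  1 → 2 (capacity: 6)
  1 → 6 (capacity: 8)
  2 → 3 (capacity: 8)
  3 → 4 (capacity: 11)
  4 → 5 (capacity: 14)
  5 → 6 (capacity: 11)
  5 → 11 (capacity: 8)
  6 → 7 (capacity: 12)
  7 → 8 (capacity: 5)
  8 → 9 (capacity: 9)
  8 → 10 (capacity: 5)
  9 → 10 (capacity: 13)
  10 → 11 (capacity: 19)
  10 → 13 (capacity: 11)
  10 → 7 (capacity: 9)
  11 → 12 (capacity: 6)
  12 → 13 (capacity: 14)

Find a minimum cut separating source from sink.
Min cut value = 11, edges: (7,8), (11,12)

Min cut value: 11
Partition: S = [0, 1, 2, 3, 4, 5, 6, 7, 11], T = [8, 9, 10, 12, 13]
Cut edges: (7,8), (11,12)

By max-flow min-cut theorem, max flow = min cut = 11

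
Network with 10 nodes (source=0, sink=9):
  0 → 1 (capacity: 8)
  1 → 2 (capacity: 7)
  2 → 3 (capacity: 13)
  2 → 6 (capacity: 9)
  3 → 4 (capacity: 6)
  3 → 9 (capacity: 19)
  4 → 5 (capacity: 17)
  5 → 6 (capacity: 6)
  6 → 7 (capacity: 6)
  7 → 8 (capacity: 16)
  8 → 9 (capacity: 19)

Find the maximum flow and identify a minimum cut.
Max flow = 7, Min cut edges: (1,2)

Maximum flow: 7
Minimum cut: (1,2)
Partition: S = [0, 1], T = [2, 3, 4, 5, 6, 7, 8, 9]

Max-flow min-cut theorem verified: both equal 7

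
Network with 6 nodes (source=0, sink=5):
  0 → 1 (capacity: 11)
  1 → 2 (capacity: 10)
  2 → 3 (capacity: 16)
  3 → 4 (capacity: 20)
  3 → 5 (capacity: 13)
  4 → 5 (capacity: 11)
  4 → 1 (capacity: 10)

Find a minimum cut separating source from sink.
Min cut value = 10, edges: (1,2)

Min cut value: 10
Partition: S = [0, 1], T = [2, 3, 4, 5]
Cut edges: (1,2)

By max-flow min-cut theorem, max flow = min cut = 10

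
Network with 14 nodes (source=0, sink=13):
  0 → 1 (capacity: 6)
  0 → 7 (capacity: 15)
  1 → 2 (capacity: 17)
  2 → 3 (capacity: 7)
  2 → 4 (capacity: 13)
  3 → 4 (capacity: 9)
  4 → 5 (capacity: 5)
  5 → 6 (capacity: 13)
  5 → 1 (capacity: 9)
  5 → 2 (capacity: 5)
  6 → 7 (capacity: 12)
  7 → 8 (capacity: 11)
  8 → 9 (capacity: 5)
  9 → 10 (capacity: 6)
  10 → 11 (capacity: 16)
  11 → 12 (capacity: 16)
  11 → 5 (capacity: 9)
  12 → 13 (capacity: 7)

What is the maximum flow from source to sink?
Maximum flow = 5

Max flow: 5

Flow assignment:
  0 → 1: 5/6
  1 → 2: 5/17
  2 → 4: 5/13
  4 → 5: 5/5
  5 → 6: 5/13
  6 → 7: 5/12
  7 → 8: 5/11
  8 → 9: 5/5
  9 → 10: 5/6
  10 → 11: 5/16
  11 → 12: 5/16
  12 → 13: 5/7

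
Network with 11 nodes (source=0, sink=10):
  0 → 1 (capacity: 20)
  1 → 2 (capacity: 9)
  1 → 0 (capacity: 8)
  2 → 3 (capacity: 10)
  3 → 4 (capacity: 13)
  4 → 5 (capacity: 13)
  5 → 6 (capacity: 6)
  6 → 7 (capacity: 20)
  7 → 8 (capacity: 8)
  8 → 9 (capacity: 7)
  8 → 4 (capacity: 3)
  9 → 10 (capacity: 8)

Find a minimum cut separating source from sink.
Min cut value = 6, edges: (5,6)

Min cut value: 6
Partition: S = [0, 1, 2, 3, 4, 5], T = [6, 7, 8, 9, 10]
Cut edges: (5,6)

By max-flow min-cut theorem, max flow = min cut = 6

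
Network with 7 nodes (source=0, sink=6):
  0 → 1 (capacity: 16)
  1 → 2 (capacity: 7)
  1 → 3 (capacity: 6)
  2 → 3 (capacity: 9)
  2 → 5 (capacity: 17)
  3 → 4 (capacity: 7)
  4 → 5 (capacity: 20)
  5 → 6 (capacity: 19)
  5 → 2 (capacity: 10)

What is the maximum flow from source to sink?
Maximum flow = 13

Max flow: 13

Flow assignment:
  0 → 1: 13/16
  1 → 2: 7/7
  1 → 3: 6/6
  2 → 5: 7/17
  3 → 4: 6/7
  4 → 5: 6/20
  5 → 6: 13/19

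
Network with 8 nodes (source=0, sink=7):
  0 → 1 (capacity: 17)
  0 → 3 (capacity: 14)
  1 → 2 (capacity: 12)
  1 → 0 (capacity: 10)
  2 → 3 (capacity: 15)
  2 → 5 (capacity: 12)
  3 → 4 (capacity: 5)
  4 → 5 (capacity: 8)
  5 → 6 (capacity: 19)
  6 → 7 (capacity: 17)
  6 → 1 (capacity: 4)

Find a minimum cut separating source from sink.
Min cut value = 17, edges: (6,7)

Min cut value: 17
Partition: S = [0, 1, 2, 3, 4, 5, 6], T = [7]
Cut edges: (6,7)

By max-flow min-cut theorem, max flow = min cut = 17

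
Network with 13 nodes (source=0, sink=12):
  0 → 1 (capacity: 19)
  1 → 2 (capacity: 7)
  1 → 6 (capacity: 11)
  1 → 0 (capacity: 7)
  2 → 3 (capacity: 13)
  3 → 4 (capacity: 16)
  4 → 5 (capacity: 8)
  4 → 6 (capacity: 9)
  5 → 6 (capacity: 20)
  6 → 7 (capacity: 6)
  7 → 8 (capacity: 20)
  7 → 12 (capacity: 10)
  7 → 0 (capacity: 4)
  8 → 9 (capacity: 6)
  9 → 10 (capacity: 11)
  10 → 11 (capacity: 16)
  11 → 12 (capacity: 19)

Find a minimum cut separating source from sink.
Min cut value = 6, edges: (6,7)

Min cut value: 6
Partition: S = [0, 1, 2, 3, 4, 5, 6], T = [7, 8, 9, 10, 11, 12]
Cut edges: (6,7)

By max-flow min-cut theorem, max flow = min cut = 6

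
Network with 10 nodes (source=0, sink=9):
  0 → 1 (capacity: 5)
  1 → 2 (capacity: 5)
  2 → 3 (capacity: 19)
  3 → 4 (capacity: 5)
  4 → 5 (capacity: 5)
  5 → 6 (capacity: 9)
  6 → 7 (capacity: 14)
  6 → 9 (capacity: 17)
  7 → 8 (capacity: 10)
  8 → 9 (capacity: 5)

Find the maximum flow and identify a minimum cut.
Max flow = 5, Min cut edges: (4,5)

Maximum flow: 5
Minimum cut: (4,5)
Partition: S = [0, 1, 2, 3, 4], T = [5, 6, 7, 8, 9]

Max-flow min-cut theorem verified: both equal 5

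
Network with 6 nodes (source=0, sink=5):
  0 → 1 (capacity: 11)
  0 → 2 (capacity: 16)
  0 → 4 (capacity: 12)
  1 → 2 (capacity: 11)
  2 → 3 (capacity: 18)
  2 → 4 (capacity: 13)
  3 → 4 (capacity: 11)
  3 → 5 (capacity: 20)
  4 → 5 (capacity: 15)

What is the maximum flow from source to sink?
Maximum flow = 33

Max flow: 33

Flow assignment:
  0 → 1: 5/11
  0 → 2: 16/16
  0 → 4: 12/12
  1 → 2: 5/11
  2 → 3: 18/18
  2 → 4: 3/13
  3 → 5: 18/20
  4 → 5: 15/15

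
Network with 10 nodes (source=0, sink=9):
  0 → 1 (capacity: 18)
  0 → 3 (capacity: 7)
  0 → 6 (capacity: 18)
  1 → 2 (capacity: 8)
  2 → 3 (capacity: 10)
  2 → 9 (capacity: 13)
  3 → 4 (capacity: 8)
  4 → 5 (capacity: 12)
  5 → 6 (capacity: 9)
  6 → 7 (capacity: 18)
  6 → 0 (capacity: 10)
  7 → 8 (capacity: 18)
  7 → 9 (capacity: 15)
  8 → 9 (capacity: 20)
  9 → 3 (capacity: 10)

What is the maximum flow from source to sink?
Maximum flow = 26

Max flow: 26

Flow assignment:
  0 → 1: 8/18
  0 → 3: 7/7
  0 → 6: 11/18
  1 → 2: 8/8
  2 → 9: 8/13
  3 → 4: 7/8
  4 → 5: 7/12
  5 → 6: 7/9
  6 → 7: 18/18
  7 → 8: 3/18
  7 → 9: 15/15
  8 → 9: 3/20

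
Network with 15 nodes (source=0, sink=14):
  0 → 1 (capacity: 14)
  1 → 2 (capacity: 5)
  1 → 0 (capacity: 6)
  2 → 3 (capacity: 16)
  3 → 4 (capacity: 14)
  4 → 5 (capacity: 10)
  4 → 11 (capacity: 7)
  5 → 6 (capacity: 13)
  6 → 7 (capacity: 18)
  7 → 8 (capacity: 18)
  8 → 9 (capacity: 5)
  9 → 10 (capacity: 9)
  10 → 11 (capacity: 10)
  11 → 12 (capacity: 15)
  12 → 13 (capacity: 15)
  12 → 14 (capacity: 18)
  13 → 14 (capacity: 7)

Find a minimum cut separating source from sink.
Min cut value = 5, edges: (1,2)

Min cut value: 5
Partition: S = [0, 1], T = [2, 3, 4, 5, 6, 7, 8, 9, 10, 11, 12, 13, 14]
Cut edges: (1,2)

By max-flow min-cut theorem, max flow = min cut = 5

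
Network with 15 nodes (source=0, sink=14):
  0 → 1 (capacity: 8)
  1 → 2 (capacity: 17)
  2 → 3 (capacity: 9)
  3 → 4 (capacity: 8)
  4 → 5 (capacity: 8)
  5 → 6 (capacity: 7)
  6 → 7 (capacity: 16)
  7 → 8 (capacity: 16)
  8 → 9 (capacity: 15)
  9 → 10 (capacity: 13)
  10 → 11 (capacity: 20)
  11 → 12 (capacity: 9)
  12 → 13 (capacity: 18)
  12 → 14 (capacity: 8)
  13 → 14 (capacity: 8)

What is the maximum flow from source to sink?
Maximum flow = 7

Max flow: 7

Flow assignment:
  0 → 1: 7/8
  1 → 2: 7/17
  2 → 3: 7/9
  3 → 4: 7/8
  4 → 5: 7/8
  5 → 6: 7/7
  6 → 7: 7/16
  7 → 8: 7/16
  8 → 9: 7/15
  9 → 10: 7/13
  10 → 11: 7/20
  11 → 12: 7/9
  12 → 14: 7/8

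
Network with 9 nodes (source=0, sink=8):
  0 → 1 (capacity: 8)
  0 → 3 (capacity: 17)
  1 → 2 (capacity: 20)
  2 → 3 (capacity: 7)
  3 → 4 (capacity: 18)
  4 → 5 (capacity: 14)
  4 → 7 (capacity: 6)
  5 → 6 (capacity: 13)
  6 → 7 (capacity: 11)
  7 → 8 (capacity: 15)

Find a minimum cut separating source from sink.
Min cut value = 15, edges: (7,8)

Min cut value: 15
Partition: S = [0, 1, 2, 3, 4, 5, 6, 7], T = [8]
Cut edges: (7,8)

By max-flow min-cut theorem, max flow = min cut = 15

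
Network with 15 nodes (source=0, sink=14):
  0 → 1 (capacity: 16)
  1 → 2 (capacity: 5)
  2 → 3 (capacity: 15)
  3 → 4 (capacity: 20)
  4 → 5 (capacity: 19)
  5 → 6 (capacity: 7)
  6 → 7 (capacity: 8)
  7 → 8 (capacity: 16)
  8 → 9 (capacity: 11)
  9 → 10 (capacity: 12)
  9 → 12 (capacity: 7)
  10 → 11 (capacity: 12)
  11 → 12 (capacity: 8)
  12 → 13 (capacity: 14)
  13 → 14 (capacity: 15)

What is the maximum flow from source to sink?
Maximum flow = 5

Max flow: 5

Flow assignment:
  0 → 1: 5/16
  1 → 2: 5/5
  2 → 3: 5/15
  3 → 4: 5/20
  4 → 5: 5/19
  5 → 6: 5/7
  6 → 7: 5/8
  7 → 8: 5/16
  8 → 9: 5/11
  9 → 12: 5/7
  12 → 13: 5/14
  13 → 14: 5/15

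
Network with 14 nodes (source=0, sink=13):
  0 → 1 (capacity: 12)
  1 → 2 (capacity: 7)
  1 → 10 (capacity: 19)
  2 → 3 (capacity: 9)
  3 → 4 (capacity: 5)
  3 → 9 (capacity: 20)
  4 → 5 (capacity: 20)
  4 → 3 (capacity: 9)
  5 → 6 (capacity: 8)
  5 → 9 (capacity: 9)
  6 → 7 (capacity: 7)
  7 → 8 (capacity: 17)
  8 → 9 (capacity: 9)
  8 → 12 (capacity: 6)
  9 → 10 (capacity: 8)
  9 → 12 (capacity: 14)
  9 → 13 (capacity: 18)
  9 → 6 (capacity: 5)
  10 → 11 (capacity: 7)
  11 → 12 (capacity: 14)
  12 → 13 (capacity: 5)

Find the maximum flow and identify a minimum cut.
Max flow = 12, Min cut edges: (1,2), (12,13)

Maximum flow: 12
Minimum cut: (1,2), (12,13)
Partition: S = [0, 1, 10, 11, 12], T = [2, 3, 4, 5, 6, 7, 8, 9, 13]

Max-flow min-cut theorem verified: both equal 12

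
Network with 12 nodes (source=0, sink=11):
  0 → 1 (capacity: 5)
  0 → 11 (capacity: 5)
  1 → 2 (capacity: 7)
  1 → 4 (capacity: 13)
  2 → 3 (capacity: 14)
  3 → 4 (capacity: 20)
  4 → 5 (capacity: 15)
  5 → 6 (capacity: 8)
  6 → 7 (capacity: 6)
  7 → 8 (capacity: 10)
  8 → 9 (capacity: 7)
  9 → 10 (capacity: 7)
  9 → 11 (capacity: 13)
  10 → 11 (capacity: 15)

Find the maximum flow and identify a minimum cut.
Max flow = 10, Min cut edges: (0,1), (0,11)

Maximum flow: 10
Minimum cut: (0,1), (0,11)
Partition: S = [0], T = [1, 2, 3, 4, 5, 6, 7, 8, 9, 10, 11]

Max-flow min-cut theorem verified: both equal 10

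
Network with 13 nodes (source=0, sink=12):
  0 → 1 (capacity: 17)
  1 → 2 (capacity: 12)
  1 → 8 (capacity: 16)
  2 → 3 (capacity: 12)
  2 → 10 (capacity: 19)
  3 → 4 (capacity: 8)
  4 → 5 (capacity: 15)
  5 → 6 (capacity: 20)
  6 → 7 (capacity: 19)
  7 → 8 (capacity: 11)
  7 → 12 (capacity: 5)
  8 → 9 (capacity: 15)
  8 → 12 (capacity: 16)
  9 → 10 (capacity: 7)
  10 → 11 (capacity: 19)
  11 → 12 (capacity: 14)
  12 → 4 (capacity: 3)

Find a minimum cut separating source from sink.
Min cut value = 17, edges: (0,1)

Min cut value: 17
Partition: S = [0], T = [1, 2, 3, 4, 5, 6, 7, 8, 9, 10, 11, 12]
Cut edges: (0,1)

By max-flow min-cut theorem, max flow = min cut = 17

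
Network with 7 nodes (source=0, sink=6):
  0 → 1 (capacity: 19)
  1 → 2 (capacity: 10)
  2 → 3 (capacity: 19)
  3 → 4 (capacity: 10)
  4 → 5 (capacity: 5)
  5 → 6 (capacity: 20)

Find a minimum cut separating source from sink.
Min cut value = 5, edges: (4,5)

Min cut value: 5
Partition: S = [0, 1, 2, 3, 4], T = [5, 6]
Cut edges: (4,5)

By max-flow min-cut theorem, max flow = min cut = 5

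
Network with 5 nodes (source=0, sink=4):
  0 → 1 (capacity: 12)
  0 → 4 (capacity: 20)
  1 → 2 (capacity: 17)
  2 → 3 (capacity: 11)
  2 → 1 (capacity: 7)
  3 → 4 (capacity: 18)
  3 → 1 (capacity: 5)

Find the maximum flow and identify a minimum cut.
Max flow = 31, Min cut edges: (0,4), (2,3)

Maximum flow: 31
Minimum cut: (0,4), (2,3)
Partition: S = [0, 1, 2], T = [3, 4]

Max-flow min-cut theorem verified: both equal 31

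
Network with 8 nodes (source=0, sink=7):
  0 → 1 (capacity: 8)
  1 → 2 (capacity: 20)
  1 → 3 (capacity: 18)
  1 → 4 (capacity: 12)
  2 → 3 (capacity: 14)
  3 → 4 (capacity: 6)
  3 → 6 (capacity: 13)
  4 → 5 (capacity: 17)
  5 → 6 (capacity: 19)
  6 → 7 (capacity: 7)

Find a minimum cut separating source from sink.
Min cut value = 7, edges: (6,7)

Min cut value: 7
Partition: S = [0, 1, 2, 3, 4, 5, 6], T = [7]
Cut edges: (6,7)

By max-flow min-cut theorem, max flow = min cut = 7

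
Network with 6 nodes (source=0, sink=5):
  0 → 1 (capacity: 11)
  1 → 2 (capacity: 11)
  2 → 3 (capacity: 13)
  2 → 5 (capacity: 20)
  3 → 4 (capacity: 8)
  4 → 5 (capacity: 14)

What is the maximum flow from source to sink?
Maximum flow = 11

Max flow: 11

Flow assignment:
  0 → 1: 11/11
  1 → 2: 11/11
  2 → 5: 11/20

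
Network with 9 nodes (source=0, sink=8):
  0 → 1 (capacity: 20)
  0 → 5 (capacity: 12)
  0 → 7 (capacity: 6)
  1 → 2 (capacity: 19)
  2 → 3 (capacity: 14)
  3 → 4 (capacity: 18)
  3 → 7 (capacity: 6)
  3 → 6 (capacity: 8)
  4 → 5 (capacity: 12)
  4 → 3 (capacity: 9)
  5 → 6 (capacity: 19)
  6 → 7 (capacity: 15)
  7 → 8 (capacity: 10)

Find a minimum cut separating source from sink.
Min cut value = 10, edges: (7,8)

Min cut value: 10
Partition: S = [0, 1, 2, 3, 4, 5, 6, 7], T = [8]
Cut edges: (7,8)

By max-flow min-cut theorem, max flow = min cut = 10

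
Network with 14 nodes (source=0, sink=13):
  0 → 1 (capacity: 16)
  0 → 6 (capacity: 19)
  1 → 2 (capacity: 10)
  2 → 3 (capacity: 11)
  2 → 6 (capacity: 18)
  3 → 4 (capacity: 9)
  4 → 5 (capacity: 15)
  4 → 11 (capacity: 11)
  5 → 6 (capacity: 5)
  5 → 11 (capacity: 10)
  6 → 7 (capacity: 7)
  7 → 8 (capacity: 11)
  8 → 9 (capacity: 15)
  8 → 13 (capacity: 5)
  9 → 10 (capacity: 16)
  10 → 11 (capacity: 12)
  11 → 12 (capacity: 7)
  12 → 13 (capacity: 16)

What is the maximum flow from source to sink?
Maximum flow = 12

Max flow: 12

Flow assignment:
  0 → 1: 10/16
  0 → 6: 2/19
  1 → 2: 10/10
  2 → 3: 9/11
  2 → 6: 1/18
  3 → 4: 9/9
  4 → 5: 2/15
  4 → 11: 7/11
  5 → 6: 2/5
  6 → 7: 5/7
  7 → 8: 5/11
  8 → 13: 5/5
  11 → 12: 7/7
  12 → 13: 7/16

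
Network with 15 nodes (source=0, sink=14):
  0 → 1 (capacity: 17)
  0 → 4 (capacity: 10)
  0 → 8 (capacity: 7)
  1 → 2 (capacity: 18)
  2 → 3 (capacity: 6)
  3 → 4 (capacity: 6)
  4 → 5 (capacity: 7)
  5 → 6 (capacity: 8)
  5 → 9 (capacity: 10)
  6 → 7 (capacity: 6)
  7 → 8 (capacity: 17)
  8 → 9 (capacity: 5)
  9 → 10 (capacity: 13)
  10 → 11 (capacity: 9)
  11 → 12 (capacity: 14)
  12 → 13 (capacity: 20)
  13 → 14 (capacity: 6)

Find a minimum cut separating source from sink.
Min cut value = 6, edges: (13,14)

Min cut value: 6
Partition: S = [0, 1, 2, 3, 4, 5, 6, 7, 8, 9, 10, 11, 12, 13], T = [14]
Cut edges: (13,14)

By max-flow min-cut theorem, max flow = min cut = 6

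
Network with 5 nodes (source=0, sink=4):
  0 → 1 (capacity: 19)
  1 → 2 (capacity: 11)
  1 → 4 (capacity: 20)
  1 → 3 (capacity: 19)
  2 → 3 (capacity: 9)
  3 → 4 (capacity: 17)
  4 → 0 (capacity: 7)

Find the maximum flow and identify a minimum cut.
Max flow = 19, Min cut edges: (0,1)

Maximum flow: 19
Minimum cut: (0,1)
Partition: S = [0], T = [1, 2, 3, 4]

Max-flow min-cut theorem verified: both equal 19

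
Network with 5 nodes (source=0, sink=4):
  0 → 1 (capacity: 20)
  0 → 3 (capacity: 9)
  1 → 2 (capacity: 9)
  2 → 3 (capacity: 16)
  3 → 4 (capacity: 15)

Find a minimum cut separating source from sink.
Min cut value = 15, edges: (3,4)

Min cut value: 15
Partition: S = [0, 1, 2, 3], T = [4]
Cut edges: (3,4)

By max-flow min-cut theorem, max flow = min cut = 15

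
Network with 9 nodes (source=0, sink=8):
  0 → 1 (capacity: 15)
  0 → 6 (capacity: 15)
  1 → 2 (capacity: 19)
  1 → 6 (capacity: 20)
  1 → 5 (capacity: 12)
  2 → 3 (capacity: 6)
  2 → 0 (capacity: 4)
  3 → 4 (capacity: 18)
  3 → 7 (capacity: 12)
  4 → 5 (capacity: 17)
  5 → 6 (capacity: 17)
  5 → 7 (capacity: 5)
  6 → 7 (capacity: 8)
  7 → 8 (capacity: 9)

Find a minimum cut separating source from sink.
Min cut value = 9, edges: (7,8)

Min cut value: 9
Partition: S = [0, 1, 2, 3, 4, 5, 6, 7], T = [8]
Cut edges: (7,8)

By max-flow min-cut theorem, max flow = min cut = 9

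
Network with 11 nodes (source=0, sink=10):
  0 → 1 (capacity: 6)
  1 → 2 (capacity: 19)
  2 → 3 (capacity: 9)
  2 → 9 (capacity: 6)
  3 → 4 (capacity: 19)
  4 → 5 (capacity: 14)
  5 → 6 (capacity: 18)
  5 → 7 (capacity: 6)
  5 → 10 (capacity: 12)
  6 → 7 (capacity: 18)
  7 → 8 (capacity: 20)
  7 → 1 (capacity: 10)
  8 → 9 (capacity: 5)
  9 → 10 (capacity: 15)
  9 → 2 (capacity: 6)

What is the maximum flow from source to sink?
Maximum flow = 6

Max flow: 6

Flow assignment:
  0 → 1: 6/6
  1 → 2: 6/19
  2 → 9: 6/6
  9 → 10: 6/15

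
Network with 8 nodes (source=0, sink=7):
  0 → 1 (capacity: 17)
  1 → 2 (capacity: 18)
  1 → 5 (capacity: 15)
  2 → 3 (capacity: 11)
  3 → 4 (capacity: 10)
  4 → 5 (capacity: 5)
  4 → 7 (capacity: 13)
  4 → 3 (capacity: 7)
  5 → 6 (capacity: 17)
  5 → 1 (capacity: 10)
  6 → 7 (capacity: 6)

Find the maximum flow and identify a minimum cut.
Max flow = 16, Min cut edges: (3,4), (6,7)

Maximum flow: 16
Minimum cut: (3,4), (6,7)
Partition: S = [0, 1, 2, 3, 5, 6], T = [4, 7]

Max-flow min-cut theorem verified: both equal 16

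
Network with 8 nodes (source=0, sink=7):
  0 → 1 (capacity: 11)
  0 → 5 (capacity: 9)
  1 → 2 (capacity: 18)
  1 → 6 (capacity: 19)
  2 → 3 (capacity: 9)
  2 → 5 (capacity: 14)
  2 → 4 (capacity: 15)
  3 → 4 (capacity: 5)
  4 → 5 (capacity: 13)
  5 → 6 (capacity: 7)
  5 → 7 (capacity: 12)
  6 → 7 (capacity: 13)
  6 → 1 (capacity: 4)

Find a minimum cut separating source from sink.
Min cut value = 20, edges: (0,1), (0,5)

Min cut value: 20
Partition: S = [0], T = [1, 2, 3, 4, 5, 6, 7]
Cut edges: (0,1), (0,5)

By max-flow min-cut theorem, max flow = min cut = 20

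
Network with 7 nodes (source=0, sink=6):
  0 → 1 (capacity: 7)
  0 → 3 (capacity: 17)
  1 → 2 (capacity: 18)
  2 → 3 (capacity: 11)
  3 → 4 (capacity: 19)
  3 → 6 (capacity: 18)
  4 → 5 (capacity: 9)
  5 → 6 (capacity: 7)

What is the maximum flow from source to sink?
Maximum flow = 24

Max flow: 24

Flow assignment:
  0 → 1: 7/7
  0 → 3: 17/17
  1 → 2: 7/18
  2 → 3: 7/11
  3 → 4: 6/19
  3 → 6: 18/18
  4 → 5: 6/9
  5 → 6: 6/7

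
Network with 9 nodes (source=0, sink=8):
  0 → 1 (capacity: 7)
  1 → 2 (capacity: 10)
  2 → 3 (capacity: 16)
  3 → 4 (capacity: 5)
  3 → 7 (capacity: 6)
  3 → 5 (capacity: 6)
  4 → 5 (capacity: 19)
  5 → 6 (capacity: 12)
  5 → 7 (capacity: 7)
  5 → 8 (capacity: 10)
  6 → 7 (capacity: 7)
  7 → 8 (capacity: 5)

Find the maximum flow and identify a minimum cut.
Max flow = 7, Min cut edges: (0,1)

Maximum flow: 7
Minimum cut: (0,1)
Partition: S = [0], T = [1, 2, 3, 4, 5, 6, 7, 8]

Max-flow min-cut theorem verified: both equal 7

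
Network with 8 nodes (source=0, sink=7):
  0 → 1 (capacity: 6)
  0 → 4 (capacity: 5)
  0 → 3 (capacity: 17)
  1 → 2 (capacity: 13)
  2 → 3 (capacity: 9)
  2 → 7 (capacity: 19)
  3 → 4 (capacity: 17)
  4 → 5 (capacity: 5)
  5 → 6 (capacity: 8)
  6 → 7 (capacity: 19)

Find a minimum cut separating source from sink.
Min cut value = 11, edges: (0,1), (4,5)

Min cut value: 11
Partition: S = [0, 3, 4], T = [1, 2, 5, 6, 7]
Cut edges: (0,1), (4,5)

By max-flow min-cut theorem, max flow = min cut = 11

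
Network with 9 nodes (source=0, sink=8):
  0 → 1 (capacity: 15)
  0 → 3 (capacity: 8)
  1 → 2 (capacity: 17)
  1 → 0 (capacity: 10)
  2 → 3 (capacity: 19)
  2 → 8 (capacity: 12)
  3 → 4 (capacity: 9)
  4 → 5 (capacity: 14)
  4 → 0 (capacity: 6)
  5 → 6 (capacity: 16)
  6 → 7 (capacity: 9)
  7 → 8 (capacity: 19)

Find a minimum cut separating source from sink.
Min cut value = 21, edges: (2,8), (6,7)

Min cut value: 21
Partition: S = [0, 1, 2, 3, 4, 5, 6], T = [7, 8]
Cut edges: (2,8), (6,7)

By max-flow min-cut theorem, max flow = min cut = 21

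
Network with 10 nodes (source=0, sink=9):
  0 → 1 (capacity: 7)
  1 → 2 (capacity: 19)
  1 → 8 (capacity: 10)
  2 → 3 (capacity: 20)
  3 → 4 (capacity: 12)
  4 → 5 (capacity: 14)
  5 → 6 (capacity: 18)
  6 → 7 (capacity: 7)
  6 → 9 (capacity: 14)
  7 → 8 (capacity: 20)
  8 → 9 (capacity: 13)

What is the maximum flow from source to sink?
Maximum flow = 7

Max flow: 7

Flow assignment:
  0 → 1: 7/7
  1 → 8: 7/10
  8 → 9: 7/13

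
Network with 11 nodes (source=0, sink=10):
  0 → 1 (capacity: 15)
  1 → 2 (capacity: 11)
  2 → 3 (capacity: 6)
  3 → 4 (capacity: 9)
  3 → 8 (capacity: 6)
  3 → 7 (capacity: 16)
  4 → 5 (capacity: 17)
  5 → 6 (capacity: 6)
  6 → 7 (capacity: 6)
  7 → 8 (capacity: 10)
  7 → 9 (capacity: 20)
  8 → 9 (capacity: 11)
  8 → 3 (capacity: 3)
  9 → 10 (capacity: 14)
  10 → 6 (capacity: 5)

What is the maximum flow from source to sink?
Maximum flow = 6

Max flow: 6

Flow assignment:
  0 → 1: 6/15
  1 → 2: 6/11
  2 → 3: 6/6
  3 → 8: 6/6
  8 → 9: 6/11
  9 → 10: 6/14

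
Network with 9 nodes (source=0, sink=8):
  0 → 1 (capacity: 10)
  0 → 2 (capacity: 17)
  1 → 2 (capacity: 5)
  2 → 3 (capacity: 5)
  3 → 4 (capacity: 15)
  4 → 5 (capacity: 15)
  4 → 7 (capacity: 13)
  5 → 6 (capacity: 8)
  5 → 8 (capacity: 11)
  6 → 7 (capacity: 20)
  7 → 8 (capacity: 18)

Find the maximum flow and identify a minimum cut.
Max flow = 5, Min cut edges: (2,3)

Maximum flow: 5
Minimum cut: (2,3)
Partition: S = [0, 1, 2], T = [3, 4, 5, 6, 7, 8]

Max-flow min-cut theorem verified: both equal 5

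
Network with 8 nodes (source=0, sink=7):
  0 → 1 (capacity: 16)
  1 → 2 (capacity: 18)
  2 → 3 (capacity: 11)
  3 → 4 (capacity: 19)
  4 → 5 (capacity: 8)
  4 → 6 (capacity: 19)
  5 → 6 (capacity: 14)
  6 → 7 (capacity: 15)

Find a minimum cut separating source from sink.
Min cut value = 11, edges: (2,3)

Min cut value: 11
Partition: S = [0, 1, 2], T = [3, 4, 5, 6, 7]
Cut edges: (2,3)

By max-flow min-cut theorem, max flow = min cut = 11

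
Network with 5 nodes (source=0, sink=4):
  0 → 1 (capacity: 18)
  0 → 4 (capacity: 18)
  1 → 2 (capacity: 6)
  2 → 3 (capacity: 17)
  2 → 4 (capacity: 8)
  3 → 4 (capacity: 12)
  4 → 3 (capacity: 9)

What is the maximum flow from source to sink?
Maximum flow = 24

Max flow: 24

Flow assignment:
  0 → 1: 6/18
  0 → 4: 18/18
  1 → 2: 6/6
  2 → 4: 6/8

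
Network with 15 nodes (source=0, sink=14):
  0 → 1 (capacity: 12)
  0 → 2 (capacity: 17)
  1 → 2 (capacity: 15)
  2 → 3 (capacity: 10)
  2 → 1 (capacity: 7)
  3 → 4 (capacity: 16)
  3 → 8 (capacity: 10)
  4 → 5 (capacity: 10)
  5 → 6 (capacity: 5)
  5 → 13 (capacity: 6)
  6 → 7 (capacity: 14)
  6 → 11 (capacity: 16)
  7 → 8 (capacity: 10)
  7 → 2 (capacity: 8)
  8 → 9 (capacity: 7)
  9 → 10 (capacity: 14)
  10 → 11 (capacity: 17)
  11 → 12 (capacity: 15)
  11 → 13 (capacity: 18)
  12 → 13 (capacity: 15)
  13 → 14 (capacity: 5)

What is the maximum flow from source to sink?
Maximum flow = 5

Max flow: 5

Flow assignment:
  0 → 2: 5/17
  2 → 3: 10/10
  3 → 4: 10/16
  4 → 5: 10/10
  5 → 6: 5/5
  5 → 13: 5/6
  6 → 7: 5/14
  7 → 2: 5/8
  13 → 14: 5/5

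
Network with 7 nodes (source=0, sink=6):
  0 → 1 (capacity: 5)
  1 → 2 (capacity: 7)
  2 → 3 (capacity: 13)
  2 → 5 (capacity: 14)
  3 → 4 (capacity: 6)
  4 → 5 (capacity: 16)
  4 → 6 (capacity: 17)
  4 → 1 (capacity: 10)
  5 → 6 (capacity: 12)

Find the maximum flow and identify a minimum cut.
Max flow = 5, Min cut edges: (0,1)

Maximum flow: 5
Minimum cut: (0,1)
Partition: S = [0], T = [1, 2, 3, 4, 5, 6]

Max-flow min-cut theorem verified: both equal 5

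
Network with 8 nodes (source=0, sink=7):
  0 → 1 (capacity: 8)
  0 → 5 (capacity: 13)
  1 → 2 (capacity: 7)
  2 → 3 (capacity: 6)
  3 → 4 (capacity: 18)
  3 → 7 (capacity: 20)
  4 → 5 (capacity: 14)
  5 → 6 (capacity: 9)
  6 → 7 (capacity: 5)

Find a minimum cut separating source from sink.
Min cut value = 11, edges: (2,3), (6,7)

Min cut value: 11
Partition: S = [0, 1, 2, 4, 5, 6], T = [3, 7]
Cut edges: (2,3), (6,7)

By max-flow min-cut theorem, max flow = min cut = 11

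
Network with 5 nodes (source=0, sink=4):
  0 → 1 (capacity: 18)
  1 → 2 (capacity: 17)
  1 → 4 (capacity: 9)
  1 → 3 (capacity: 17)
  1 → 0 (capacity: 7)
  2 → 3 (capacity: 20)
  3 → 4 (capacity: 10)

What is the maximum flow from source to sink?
Maximum flow = 18

Max flow: 18

Flow assignment:
  0 → 1: 18/18
  1 → 4: 9/9
  1 → 3: 9/17
  3 → 4: 9/10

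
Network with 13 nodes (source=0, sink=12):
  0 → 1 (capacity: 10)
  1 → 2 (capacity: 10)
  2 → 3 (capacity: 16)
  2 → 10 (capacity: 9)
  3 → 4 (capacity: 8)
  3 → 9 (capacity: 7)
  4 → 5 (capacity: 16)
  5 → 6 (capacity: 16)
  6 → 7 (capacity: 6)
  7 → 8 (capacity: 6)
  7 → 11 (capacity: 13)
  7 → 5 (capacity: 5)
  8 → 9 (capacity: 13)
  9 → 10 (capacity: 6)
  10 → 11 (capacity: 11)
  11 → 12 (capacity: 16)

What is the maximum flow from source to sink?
Maximum flow = 10

Max flow: 10

Flow assignment:
  0 → 1: 10/10
  1 → 2: 10/10
  2 → 3: 1/16
  2 → 10: 9/9
  3 → 9: 1/7
  9 → 10: 1/6
  10 → 11: 10/11
  11 → 12: 10/16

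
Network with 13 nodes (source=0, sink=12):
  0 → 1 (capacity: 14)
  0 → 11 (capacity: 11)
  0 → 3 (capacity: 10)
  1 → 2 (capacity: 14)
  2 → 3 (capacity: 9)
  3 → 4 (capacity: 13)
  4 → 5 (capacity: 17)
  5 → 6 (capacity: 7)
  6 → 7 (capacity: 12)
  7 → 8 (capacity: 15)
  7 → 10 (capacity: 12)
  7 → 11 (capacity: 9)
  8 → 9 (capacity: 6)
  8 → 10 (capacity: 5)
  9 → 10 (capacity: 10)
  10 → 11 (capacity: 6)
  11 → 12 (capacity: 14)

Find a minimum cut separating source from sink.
Min cut value = 14, edges: (11,12)

Min cut value: 14
Partition: S = [0, 1, 2, 3, 4, 5, 6, 7, 8, 9, 10, 11], T = [12]
Cut edges: (11,12)

By max-flow min-cut theorem, max flow = min cut = 14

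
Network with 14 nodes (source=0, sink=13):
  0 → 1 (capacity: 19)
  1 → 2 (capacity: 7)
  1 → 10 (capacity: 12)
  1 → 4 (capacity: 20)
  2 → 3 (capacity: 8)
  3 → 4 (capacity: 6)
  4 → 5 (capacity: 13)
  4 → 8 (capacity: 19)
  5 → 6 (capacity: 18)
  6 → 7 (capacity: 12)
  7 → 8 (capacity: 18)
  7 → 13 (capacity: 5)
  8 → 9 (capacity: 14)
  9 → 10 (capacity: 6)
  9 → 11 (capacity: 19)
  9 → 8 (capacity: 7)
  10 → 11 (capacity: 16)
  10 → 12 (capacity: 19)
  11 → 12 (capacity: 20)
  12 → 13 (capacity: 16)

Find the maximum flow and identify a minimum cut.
Max flow = 19, Min cut edges: (0,1)

Maximum flow: 19
Minimum cut: (0,1)
Partition: S = [0], T = [1, 2, 3, 4, 5, 6, 7, 8, 9, 10, 11, 12, 13]

Max-flow min-cut theorem verified: both equal 19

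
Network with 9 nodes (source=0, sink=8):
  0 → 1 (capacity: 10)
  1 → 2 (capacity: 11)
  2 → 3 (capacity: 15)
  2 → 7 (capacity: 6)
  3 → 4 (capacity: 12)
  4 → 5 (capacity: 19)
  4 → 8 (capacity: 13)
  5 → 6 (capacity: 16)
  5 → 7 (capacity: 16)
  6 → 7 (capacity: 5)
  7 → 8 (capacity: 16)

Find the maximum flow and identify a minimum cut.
Max flow = 10, Min cut edges: (0,1)

Maximum flow: 10
Minimum cut: (0,1)
Partition: S = [0], T = [1, 2, 3, 4, 5, 6, 7, 8]

Max-flow min-cut theorem verified: both equal 10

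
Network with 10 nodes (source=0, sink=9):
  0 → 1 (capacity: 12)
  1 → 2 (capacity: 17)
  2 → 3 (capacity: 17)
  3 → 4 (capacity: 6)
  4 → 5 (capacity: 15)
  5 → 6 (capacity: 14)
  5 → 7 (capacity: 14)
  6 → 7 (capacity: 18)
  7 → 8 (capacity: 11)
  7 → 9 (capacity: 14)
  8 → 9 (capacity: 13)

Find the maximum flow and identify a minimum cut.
Max flow = 6, Min cut edges: (3,4)

Maximum flow: 6
Minimum cut: (3,4)
Partition: S = [0, 1, 2, 3], T = [4, 5, 6, 7, 8, 9]

Max-flow min-cut theorem verified: both equal 6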